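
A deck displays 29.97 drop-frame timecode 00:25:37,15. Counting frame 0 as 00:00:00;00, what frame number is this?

46079

As if non-drop at 30 labels/s: (0 × 3600 + 25 × 60 + 37) × 30 + 15 = 46125.
Minute boundaries passed: 25; those not divisible by 10: 25 − 2 = 23; dropped labels = 2 × 23 = 46.
Actual frame index = 46125 − 46 = 46079.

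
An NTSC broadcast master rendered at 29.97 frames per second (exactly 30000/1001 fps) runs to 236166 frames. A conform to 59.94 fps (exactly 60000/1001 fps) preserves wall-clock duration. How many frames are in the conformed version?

Frames at target rate = 236166 × (60000/1001) / (30000/1001) = 472332.

472332 frames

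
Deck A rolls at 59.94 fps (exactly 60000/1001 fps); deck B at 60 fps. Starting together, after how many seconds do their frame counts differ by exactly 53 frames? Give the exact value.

53053/60 seconds

The gap grows by |60 − 60000/1001| = 60/1001 frames per second.
Time for a 53-frame gap: 53 ÷ (60/1001) = 53053/60 s.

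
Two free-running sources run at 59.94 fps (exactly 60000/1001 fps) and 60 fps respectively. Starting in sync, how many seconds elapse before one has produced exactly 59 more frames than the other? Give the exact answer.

The gap grows by |60 − 60000/1001| = 60/1001 frames per second.
Time for a 59-frame gap: 59 ÷ (60/1001) = 59059/60 s.

59059/60 seconds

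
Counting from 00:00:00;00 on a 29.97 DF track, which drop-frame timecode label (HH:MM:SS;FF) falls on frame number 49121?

Each 10-minute DF block holds 10 × 60 × 30 − 9 × 2 = 17982 frames. 49121 ÷ 17982 → 2 full blocks, remainder 13157.
Within the partial block the first minute is 1800 frames and each further minute 1798, so 7 further minute boundaries passed. Total skipped labels = 18 × 2 + 2 × 7 = 50.
Non-drop label index = 49121 + 50 = 49171; at 30 labels/s that is 00:27:19:01, i.e. DF 00:27:19;01.

00:27:19;01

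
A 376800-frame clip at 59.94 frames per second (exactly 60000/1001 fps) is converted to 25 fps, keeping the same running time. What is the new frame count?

157157 frames

Target frames = source frames × (target rate / source rate) = 376800 × (25)/(60000/1001) = 376800 × 1001/2400 = 157157.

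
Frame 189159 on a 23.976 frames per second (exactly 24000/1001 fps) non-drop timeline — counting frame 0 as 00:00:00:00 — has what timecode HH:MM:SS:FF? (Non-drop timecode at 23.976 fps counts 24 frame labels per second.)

02:11:21:15

189159 ÷ 24 = 7881 full seconds, remainder 15 frames.
7881 s = 2 h 11 min 21 s.
Timecode: 02:11:21:15.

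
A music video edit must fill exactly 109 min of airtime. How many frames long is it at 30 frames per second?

109 min = 6540 s.
Frames = 6540 × 30 = 196200.

196200 frames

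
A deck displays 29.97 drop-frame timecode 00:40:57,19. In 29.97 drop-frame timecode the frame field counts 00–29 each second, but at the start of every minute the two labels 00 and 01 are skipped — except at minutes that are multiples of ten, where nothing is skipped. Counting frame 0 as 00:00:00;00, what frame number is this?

As if non-drop at 30 labels/s: (0 × 3600 + 40 × 60 + 57) × 30 + 19 = 73729.
Minute boundaries passed: 40; those not divisible by 10: 40 − 4 = 36; dropped labels = 2 × 36 = 72.
Actual frame index = 73729 − 72 = 73657.

73657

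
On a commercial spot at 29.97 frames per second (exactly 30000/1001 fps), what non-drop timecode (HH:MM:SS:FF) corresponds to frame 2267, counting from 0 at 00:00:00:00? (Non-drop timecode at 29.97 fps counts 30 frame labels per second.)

00:01:15:17

2267 ÷ 30 = 75 full seconds, remainder 17 frames.
75 s = 0 h 1 min 15 s.
Timecode: 00:01:15:17.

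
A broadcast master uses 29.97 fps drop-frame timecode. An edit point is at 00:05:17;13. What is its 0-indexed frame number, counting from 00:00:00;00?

As if non-drop at 30 labels/s: (0 × 3600 + 5 × 60 + 17) × 30 + 13 = 9523.
Minute boundaries passed: 5; those not divisible by 10: 5 − 0 = 5; dropped labels = 2 × 5 = 10.
Actual frame index = 9523 − 10 = 9513.

9513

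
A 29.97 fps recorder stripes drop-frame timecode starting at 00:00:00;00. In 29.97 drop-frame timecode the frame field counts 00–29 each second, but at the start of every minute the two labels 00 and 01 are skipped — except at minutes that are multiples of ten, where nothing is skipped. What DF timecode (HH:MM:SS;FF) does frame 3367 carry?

Ten DF minutes hold 17982 frames, so frame 3367 lies in block 0 (frames 0–17981) with 3367 frames into that block.
The block's first minute is 1800 frames and the rest 1798 each; 3367 frames reaches minute 1, so 0 × 18 + 1 × 2 = 2 labels have been skipped so far.
Adding those back, label number 3367 + 2 = 3369 at 30 labels/s is 112 s + 9 f = 0 h 1 min 52 s frame 9, i.e. 00:01:52;09.

00:01:52;09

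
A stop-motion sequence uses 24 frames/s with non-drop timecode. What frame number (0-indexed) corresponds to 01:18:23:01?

Total seconds to the label: (1 × 3600 + 18 × 60 + 23) = 4703.
Frame index = 4703 × 24 + 1 = 112873.

frame 112873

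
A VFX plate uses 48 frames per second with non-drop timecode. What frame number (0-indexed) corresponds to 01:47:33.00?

Total seconds to the label: (1 × 3600 + 47 × 60 + 33) = 6453.
Frame index = 6453 × 48 + 0 = 309744.

309744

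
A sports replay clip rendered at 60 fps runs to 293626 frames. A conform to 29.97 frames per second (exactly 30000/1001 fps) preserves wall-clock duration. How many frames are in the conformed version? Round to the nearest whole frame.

146666 frames

Frames at target rate = 293626 × (30000/1001) / (60) = 146813000/1001 ≈ 146666.334.
Nearest whole frame: 146666.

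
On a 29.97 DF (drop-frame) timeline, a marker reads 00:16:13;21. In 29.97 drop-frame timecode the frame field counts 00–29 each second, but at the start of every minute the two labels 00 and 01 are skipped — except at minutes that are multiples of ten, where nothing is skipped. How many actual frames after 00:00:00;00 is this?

29181

Complete 10-minute blocks: 1, each 17982 frames → 17982.
Remaining 6 whole minutes in the current block: 1800 + 5 × 1798 = 10790 frames.
Within the current minute: 13 × 30 + 21 − 2 = 409 (labels ;00/;01 skipped at this minute). Total = 17982 + 10790 + 409 = 29181.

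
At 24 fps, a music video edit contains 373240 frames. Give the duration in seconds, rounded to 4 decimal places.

15551.6667 seconds

Running time = 373240 × 1/24 = 46655/3 s ≈ 15551.6667 s.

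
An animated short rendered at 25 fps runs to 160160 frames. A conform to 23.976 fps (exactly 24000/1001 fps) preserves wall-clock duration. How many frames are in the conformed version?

153600 frames

Target frames = source frames × (target rate / source rate) = 160160 × (24000/1001)/(25) = 160160 × 960/1001 = 153600.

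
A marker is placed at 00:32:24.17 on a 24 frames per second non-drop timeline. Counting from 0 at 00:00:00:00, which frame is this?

46673

Total seconds to the label: (0 × 3600 + 32 × 60 + 24) = 1944.
Frame index = 1944 × 24 + 17 = 46673.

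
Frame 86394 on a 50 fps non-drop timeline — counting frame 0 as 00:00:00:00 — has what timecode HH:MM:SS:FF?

86394 ÷ 50 = 1727 full seconds, remainder 44 frames.
1727 s = 0 h 28 min 47 s.
Timecode: 00:28:47:44.

00:28:47:44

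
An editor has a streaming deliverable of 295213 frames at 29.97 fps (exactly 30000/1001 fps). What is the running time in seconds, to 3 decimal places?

Running time = 295213 × 1001/30000 = 295508213/30000 s ≈ 9850.274 s.

9850.274 seconds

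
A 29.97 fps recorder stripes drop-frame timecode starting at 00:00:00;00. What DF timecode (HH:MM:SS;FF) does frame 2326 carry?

00:01:17;18

Each 10-minute DF block holds 10 × 60 × 30 − 9 × 2 = 17982 frames. 2326 ÷ 17982 → 0 full blocks, remainder 2326.
Within the partial block the first minute is 1800 frames and each further minute 1798, so 1 further minute boundary passed. Total skipped labels = 18 × 0 + 2 × 1 = 2.
Non-drop label index = 2326 + 2 = 2328; at 30 labels/s that is 00:01:17:18, i.e. DF 00:01:17;18.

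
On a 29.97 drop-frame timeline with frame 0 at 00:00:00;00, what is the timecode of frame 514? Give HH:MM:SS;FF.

00:00:17;04

Ten DF minutes hold 17982 frames, so frame 514 lies in block 0 (frames 0–17981) with 514 frames into that block.
The block's first minute is 1800 frames and the rest 1798 each; 514 frames reaches minute 0, so 0 × 18 + 0 × 2 = 0 labels have been skipped so far.
Adding those back, label number 514 + 0 = 514 at 30 labels/s is 17 s + 4 f = 0 h 0 min 17 s frame 4, i.e. 00:00:17;04.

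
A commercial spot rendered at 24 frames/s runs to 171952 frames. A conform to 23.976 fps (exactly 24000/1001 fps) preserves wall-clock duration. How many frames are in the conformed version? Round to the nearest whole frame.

Frames at target rate = 171952 × (24000/1001) / (24) = 15632000/91 ≈ 171780.220.
Nearest whole frame: 171780.

171780 frames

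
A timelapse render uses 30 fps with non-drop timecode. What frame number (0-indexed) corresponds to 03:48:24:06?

411126

Total seconds to the label: (3 × 3600 + 48 × 60 + 24) = 13704.
Frame index = 13704 × 30 + 6 = 411126.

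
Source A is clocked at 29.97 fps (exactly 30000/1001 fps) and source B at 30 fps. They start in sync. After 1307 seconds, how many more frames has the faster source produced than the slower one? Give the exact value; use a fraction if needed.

39210/1001 frames

A emits 30000/1001 × 1307 = 39210000/1001 frames; B emits 30 × 1307 = 39210.
Difference = 39210/1001 frames (≈ 39.1708); B is ahead of A.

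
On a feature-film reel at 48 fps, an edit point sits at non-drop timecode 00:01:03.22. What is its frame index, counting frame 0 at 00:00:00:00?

Total seconds to the label: (0 × 3600 + 1 × 60 + 3) = 63.
Frame index = 63 × 48 + 22 = 3046.

3046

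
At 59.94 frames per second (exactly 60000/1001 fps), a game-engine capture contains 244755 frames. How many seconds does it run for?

4083.32925 seconds

Running time = 244755 / (60000/1001) = 4083.32925 s.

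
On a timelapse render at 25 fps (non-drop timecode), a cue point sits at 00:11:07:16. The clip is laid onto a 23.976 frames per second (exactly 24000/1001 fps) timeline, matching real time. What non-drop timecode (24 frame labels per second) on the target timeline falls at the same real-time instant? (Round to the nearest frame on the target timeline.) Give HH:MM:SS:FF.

Source frame index: (0×3600 + 11×60 + 7) × 25 + 16 = 16691.
Real time: 16691 / (25) = 16691/25 s.
Target frame: (16691/25) × (24000/1001) = 16023360/1001 ≈ 16007.353 → 16007.
At 24 labels/s: frame 16007 → 00:11:06:23.

00:11:06:23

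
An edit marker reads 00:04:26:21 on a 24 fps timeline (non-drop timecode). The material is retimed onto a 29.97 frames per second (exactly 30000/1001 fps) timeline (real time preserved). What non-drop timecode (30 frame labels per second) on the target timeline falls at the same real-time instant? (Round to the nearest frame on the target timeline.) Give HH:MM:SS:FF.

00:04:26:18

Source frame index: (0×3600 + 4×60 + 26) × 24 + 21 = 6405.
Real time: 6405 / (24) = 2135/8 s.
Target frame: (2135/8) × (30000/1001) = 1143750/143 ≈ 7998.252 → 7998.
At 30 labels/s: frame 7998 → 00:04:26:18.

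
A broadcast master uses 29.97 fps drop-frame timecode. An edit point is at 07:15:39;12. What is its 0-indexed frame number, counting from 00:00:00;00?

783398

As if non-drop at 30 labels/s: (7 × 3600 + 15 × 60 + 39) × 30 + 12 = 784182.
Minute boundaries passed: 435; those not divisible by 10: 435 − 43 = 392; dropped labels = 2 × 392 = 784.
Actual frame index = 784182 − 784 = 783398.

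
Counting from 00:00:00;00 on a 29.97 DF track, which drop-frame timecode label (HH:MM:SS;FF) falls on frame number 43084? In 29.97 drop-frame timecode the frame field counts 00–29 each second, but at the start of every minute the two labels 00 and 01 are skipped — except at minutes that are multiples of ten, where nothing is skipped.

Each 10-minute DF block holds 10 × 60 × 30 − 9 × 2 = 17982 frames. 43084 ÷ 17982 → 2 full blocks, remainder 7120.
Within the partial block the first minute is 1800 frames and each further minute 1798, so 3 further minute boundaries passed. Total skipped labels = 18 × 2 + 2 × 3 = 42.
Non-drop label index = 43084 + 42 = 43126; at 30 labels/s that is 00:23:57:16, i.e. DF 00:23:57;16.

00:23:57;16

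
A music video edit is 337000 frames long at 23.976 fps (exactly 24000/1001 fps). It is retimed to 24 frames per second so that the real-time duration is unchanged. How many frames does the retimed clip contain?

337337 frames

Target frames = source frames × (target rate / source rate) = 337000 × (24)/(24000/1001) = 337000 × 1001/1000 = 337337.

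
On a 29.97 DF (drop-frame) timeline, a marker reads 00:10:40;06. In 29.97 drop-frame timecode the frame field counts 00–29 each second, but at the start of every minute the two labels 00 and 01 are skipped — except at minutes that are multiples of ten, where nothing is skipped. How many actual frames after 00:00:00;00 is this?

19188

Complete 10-minute blocks: 1, each 17982 frames → 17982.
Remaining 0 whole minutes in the current block: 0 frames.
Within the current minute: 40 × 30 + 6 = 1206. Total = 17982 + 0 + 1206 = 19188.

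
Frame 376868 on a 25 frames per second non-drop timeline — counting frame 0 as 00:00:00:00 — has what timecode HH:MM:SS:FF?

04:11:14:18

376868 ÷ 25 = 15074 full seconds, remainder 18 frames.
15074 s = 4 h 11 min 14 s.
Timecode: 04:11:14:18.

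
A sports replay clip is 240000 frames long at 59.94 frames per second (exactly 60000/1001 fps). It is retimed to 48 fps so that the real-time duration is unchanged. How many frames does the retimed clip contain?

Target frames = source frames × (target rate / source rate) = 240000 × (48)/(60000/1001) = 240000 × 1001/1250 = 192192.

192192 frames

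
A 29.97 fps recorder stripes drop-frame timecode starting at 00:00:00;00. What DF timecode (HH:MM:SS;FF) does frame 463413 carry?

Each 10-minute DF block holds 10 × 60 × 30 − 9 × 2 = 17982 frames. 463413 ÷ 17982 → 25 full blocks, remainder 13863.
Within the partial block the first minute is 1800 frames and each further minute 1798, so 7 further minute boundaries passed. Total skipped labels = 18 × 25 + 2 × 7 = 464.
Non-drop label index = 463413 + 464 = 463877; at 30 labels/s that is 04:17:42:17, i.e. DF 04:17:42;17.

04:17:42;17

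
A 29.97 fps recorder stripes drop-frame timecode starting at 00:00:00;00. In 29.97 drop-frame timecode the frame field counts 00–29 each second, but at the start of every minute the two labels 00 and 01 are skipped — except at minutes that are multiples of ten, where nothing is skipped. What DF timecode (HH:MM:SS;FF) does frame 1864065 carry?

17:16:37;21

Ten DF minutes hold 17982 frames, so frame 1864065 lies in block 103 (frames 1852146–1870127) with 11919 frames into that block.
The block's first minute is 1800 frames and the rest 1798 each; 11919 frames reaches minute 6, so 103 × 18 + 6 × 2 = 1866 labels have been skipped so far.
Adding those back, label number 1864065 + 1866 = 1865931 at 30 labels/s is 62197 s + 21 f = 17 h 16 min 37 s frame 21, i.e. 17:16:37;21.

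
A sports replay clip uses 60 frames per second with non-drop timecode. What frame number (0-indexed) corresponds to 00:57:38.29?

Total seconds to the label: (0 × 3600 + 57 × 60 + 38) = 3458.
Frame index = 3458 × 60 + 29 = 207509.

207509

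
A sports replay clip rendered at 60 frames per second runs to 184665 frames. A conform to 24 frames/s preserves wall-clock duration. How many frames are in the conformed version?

Target frames = source frames × (target rate / source rate) = 184665 × (24)/(60) = 184665 × 2/5 = 73866.

73866 frames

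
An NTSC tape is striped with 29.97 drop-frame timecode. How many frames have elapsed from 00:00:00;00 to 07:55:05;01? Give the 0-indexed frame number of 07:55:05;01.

854295

Complete 10-minute blocks: 47, each 17982 frames → 845154.
Remaining 5 whole minutes in the current block: 1800 + 4 × 1798 = 8992 frames.
Within the current minute: 5 × 30 + 1 − 2 = 149 (labels ;00/;01 skipped at this minute). Total = 845154 + 8992 + 149 = 854295.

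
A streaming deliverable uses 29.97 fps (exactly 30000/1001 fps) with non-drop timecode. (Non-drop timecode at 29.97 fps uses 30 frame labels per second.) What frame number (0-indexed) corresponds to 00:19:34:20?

Total seconds to the label: (0 × 3600 + 19 × 60 + 34) = 1174.
Frame index = 1174 × 30 + 20 = 35240.

35240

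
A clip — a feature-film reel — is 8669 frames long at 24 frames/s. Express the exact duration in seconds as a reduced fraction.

Running time = 8669 ÷ (24) = 8669 × 1/24 = 8669/24 s.

8669/24 seconds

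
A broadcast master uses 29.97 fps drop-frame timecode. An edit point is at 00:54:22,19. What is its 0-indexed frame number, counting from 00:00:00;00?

As if non-drop at 30 labels/s: (0 × 3600 + 54 × 60 + 22) × 30 + 19 = 97879.
Minute boundaries passed: 54; those not divisible by 10: 54 − 5 = 49; dropped labels = 2 × 49 = 98.
Actual frame index = 97879 − 98 = 97781.

97781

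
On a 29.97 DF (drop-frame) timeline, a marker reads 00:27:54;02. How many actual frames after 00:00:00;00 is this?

50172

Complete 10-minute blocks: 2, each 17982 frames → 35964.
Remaining 7 whole minutes in the current block: 1800 + 6 × 1798 = 12588 frames.
Within the current minute: 54 × 30 + 2 − 2 = 1620 (labels ;00/;01 skipped at this minute). Total = 35964 + 12588 + 1620 = 50172.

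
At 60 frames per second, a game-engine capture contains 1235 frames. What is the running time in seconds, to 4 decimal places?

20.5833 seconds

Running time = 1235 × 1/60 = 247/12 s ≈ 20.5833 s.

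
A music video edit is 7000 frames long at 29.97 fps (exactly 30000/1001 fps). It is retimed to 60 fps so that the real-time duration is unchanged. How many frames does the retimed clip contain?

Target frames = source frames × (target rate / source rate) = 7000 × (60)/(30000/1001) = 7000 × 1001/500 = 14014.

14014 frames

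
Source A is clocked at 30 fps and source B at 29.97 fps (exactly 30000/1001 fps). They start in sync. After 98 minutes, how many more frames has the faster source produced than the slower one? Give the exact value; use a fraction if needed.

25200/143 frames

98 min = 5880 s.
A emits 30 × 5880 = 176400 frames; B emits 30000/1001 × 5880 = 25200000/143.
Difference = 25200/143 frames (≈ 176.2238); B is behind A.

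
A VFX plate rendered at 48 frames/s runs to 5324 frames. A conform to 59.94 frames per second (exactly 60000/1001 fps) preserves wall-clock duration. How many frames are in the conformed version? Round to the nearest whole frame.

6648 frames

Frames at target rate = 5324 × (60000/1001) / (48) = 605000/91 ≈ 6648.352.
Nearest whole frame: 6648.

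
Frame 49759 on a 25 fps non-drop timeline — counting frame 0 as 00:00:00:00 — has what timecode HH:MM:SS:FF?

00:33:10:09

49759 ÷ 25 = 1990 full seconds, remainder 9 frames.
1990 s = 0 h 33 min 10 s.
Timecode: 00:33:10:09.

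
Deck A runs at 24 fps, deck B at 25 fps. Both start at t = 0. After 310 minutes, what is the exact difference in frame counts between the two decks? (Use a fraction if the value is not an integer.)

310 min = 18600 s.
A emits 24 × 18600 = 446400 frames; B emits 25 × 18600 = 465000.
Difference = 18600 frames; B is ahead of A.

18600 frames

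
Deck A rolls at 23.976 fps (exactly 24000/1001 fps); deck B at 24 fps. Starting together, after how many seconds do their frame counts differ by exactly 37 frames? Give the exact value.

37037/24 seconds

The gap grows by |24 − 24000/1001| = 24/1001 frames per second.
Time for a 37-frame gap: 37 ÷ (24/1001) = 37037/24 s.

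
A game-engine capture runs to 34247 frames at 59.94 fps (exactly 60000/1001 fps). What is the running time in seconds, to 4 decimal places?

571.3541 seconds

Running time = 34247 × 1001/60000 = 34281247/60000 s ≈ 571.3541 s.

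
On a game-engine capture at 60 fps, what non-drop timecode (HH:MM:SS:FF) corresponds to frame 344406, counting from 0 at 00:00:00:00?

344406 ÷ 60 = 5740 full seconds, remainder 6 frames.
5740 s = 1 h 35 min 40 s.
Timecode: 01:35:40:06.

01:35:40:06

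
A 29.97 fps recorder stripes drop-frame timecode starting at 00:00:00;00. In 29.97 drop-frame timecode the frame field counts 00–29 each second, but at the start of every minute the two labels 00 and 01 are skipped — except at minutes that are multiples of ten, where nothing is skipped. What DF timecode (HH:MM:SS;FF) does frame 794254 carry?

07:21:41;18

Each 10-minute DF block holds 10 × 60 × 30 − 9 × 2 = 17982 frames. 794254 ÷ 17982 → 44 full blocks, remainder 3046.
Within the partial block the first minute is 1800 frames and each further minute 1798, so 1 further minute boundary passed. Total skipped labels = 18 × 44 + 2 × 1 = 794.
Non-drop label index = 794254 + 794 = 795048; at 30 labels/s that is 07:21:41:18, i.e. DF 07:21:41;18.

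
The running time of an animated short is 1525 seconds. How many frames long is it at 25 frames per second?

Frames = 1525 × 25 = 38125.

38125 frames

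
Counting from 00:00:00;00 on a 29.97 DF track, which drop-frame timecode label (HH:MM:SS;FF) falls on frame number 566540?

Each 10-minute DF block holds 10 × 60 × 30 − 9 × 2 = 17982 frames. 566540 ÷ 17982 → 31 full blocks, remainder 9098.
Within the partial block the first minute is 1800 frames and each further minute 1798, so 5 further minute boundaries passed. Total skipped labels = 18 × 31 + 2 × 5 = 568.
Non-drop label index = 566540 + 568 = 567108; at 30 labels/s that is 05:15:03:18, i.e. DF 05:15:03;18.

05:15:03;18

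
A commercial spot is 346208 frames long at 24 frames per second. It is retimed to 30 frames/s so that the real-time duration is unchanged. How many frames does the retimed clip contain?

Frames at target rate = 346208 × (30) / (24) = 432760.

432760 frames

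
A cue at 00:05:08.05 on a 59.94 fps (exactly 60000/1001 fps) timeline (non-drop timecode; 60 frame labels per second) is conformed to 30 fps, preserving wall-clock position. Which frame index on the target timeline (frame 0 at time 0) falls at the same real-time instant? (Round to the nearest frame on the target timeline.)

Source frame index: (0×3600 + 5×60 + 8) × 60 + 5 = 18485.
Real time: 18485 / (60000/1001) = 3700697/12000 s.
Target frame: (3700697/12000) × (30) = 3700697/400 ≈ 9251.743 → 9252.

frame 9252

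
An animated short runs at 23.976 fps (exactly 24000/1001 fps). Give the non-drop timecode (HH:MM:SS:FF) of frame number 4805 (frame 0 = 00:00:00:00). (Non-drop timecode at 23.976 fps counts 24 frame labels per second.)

00:03:20:05

4805 ÷ 24 = 200 full seconds, remainder 5 frames.
200 s = 0 h 3 min 20 s.
Timecode: 00:03:20:05.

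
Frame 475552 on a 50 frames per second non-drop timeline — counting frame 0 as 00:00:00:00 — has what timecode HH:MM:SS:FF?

02:38:31:02

475552 ÷ 50 = 9511 full seconds, remainder 2 frames.
9511 s = 2 h 38 min 31 s.
Timecode: 02:38:31:02.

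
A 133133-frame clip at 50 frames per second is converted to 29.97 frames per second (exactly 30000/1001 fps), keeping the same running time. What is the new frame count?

Target frames = source frames × (target rate / source rate) = 133133 × (30000/1001)/(50) = 133133 × 600/1001 = 79800.

79800 frames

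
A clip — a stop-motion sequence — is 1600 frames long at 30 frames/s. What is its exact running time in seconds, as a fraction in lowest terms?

160/3 seconds

Running time = 1600 ÷ (30) = 1600 × 1/30 = 160/3 s.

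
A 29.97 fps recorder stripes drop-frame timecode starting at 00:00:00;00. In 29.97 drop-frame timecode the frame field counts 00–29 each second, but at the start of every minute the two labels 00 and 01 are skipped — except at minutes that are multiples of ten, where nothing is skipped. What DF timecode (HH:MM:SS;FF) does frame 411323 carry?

Ten DF minutes hold 17982 frames, so frame 411323 lies in block 22 (frames 395604–413585) with 15719 frames into that block.
The block's first minute is 1800 frames and the rest 1798 each; 15719 frames reaches minute 8, so 22 × 18 + 8 × 2 = 412 labels have been skipped so far.
Adding those back, label number 411323 + 412 = 411735 at 30 labels/s is 13724 s + 15 f = 3 h 48 min 44 s frame 15, i.e. 03:48:44;15.

03:48:44;15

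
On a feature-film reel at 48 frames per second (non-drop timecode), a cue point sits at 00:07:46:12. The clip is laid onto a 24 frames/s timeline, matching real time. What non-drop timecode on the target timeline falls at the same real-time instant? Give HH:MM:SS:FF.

00:07:46:06

Source frame index: (0×3600 + 7×60 + 46) × 48 + 12 = 22380.
Real time: 22380 / (48) = 1865/4 s.
Target frame: (1865/4) × (24) = 11190.
At 24 labels/s: frame 11190 → 00:07:46:06.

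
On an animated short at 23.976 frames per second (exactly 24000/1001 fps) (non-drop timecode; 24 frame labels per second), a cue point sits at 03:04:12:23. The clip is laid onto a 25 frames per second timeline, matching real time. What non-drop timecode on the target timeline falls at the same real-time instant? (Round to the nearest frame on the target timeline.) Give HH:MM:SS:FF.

Source frame index: (3×3600 + 4×60 + 12) × 24 + 23 = 265271.
Real time: 265271 / (24000/1001) = 265536271/24000 s.
Target frame: (265536271/24000) × (25) = 265536271/960 ≈ 276600.282 → 276600.
At 25 labels/s: frame 276600 → 03:04:24:00.

03:04:24:00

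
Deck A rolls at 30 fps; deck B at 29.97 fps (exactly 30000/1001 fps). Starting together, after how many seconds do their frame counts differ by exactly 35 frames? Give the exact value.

7007/6 seconds

The gap grows by |30000/1001 − 30| = 30/1001 frames per second.
Time for a 35-frame gap: 35 ÷ (30/1001) = 7007/6 s.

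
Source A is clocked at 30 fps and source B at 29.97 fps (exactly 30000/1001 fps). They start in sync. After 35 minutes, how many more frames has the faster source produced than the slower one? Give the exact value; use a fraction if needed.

9000/143 frames

35 min = 2100 s.
A emits 30 × 2100 = 63000 frames; B emits 30000/1001 × 2100 = 9000000/143.
Difference = 9000/143 frames (≈ 62.9371); B is behind A.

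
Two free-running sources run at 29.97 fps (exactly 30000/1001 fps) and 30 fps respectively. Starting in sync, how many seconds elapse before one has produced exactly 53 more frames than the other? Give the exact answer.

The gap grows by |30 − 30000/1001| = 30/1001 frames per second.
Time for a 53-frame gap: 53 ÷ (30/1001) = 53053/30 s.

53053/30 seconds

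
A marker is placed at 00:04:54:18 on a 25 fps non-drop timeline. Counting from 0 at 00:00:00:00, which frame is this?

frame 7368

Total seconds to the label: (0 × 3600 + 4 × 60 + 54) = 294.
Frame index = 294 × 25 + 18 = 7368.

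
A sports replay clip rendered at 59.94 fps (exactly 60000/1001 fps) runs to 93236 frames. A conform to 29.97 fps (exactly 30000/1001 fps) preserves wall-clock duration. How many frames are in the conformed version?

46618 frames

Target frames = source frames × (target rate / source rate) = 93236 × (30000/1001)/(60000/1001) = 93236 × 1/2 = 46618.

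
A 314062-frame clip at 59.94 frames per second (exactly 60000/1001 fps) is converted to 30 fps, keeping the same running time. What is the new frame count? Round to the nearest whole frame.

Frames at target rate = 314062 × (30) / (60000/1001) = 157188031/1000 ≈ 157188.031.
Nearest whole frame: 157188.

157188 frames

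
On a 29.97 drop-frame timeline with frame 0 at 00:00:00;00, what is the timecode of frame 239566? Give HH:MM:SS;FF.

Each 10-minute DF block holds 10 × 60 × 30 − 9 × 2 = 17982 frames. 239566 ÷ 17982 → 13 full blocks, remainder 5800.
Within the partial block the first minute is 1800 frames and each further minute 1798, so 3 further minute boundaries passed. Total skipped labels = 18 × 13 + 2 × 3 = 240.
Non-drop label index = 239566 + 240 = 239806; at 30 labels/s that is 02:13:13:16, i.e. DF 02:13:13;16.

02:13:13;16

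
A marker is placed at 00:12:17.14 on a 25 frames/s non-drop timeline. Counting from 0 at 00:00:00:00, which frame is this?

frame 18439

Total seconds to the label: (0 × 3600 + 12 × 60 + 17) = 737.
Frame index = 737 × 25 + 14 = 18439.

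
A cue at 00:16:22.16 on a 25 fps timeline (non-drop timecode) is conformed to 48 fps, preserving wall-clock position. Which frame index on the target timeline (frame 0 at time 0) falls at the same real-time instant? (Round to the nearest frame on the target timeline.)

frame 47167

Source frame index: (0×3600 + 16×60 + 22) × 25 + 16 = 24566.
Real time: 24566 / (25) = 24566/25 s.
Target frame: (24566/25) × (48) = 1179168/25 ≈ 47166.720 → 47167.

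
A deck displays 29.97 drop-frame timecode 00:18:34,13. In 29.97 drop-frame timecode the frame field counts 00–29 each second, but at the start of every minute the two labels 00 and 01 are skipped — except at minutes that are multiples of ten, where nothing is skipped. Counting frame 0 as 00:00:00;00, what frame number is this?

Complete 10-minute blocks: 1, each 17982 frames → 17982.
Remaining 8 whole minutes in the current block: 1800 + 7 × 1798 = 14386 frames.
Within the current minute: 34 × 30 + 13 − 2 = 1031 (labels ;00/;01 skipped at this minute). Total = 17982 + 14386 + 1031 = 33399.

33399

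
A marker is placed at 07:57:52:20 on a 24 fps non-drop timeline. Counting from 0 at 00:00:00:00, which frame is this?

Total seconds to the label: (7 × 3600 + 57 × 60 + 52) = 28672.
Frame index = 28672 × 24 + 20 = 688148.

688148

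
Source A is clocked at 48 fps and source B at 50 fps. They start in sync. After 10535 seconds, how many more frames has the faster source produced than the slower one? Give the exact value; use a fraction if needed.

21070 frames

A emits 48 × 10535 = 505680 frames; B emits 50 × 10535 = 526750.
Difference = 21070 frames; B is ahead of A.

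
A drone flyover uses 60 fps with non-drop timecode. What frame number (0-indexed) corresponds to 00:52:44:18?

189858

Total seconds to the label: (0 × 3600 + 52 × 60 + 44) = 3164.
Frame index = 3164 × 60 + 18 = 189858.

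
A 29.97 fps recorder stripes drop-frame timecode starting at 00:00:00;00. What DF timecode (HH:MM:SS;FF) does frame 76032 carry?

00:42:16;28

Ten DF minutes hold 17982 frames, so frame 76032 lies in block 4 (frames 71928–89909) with 4104 frames into that block.
The block's first minute is 1800 frames and the rest 1798 each; 4104 frames reaches minute 2, so 4 × 18 + 2 × 2 = 76 labels have been skipped so far.
Adding those back, label number 76032 + 76 = 76108 at 30 labels/s is 2536 s + 28 f = 0 h 42 min 16 s frame 28, i.e. 00:42:16;28.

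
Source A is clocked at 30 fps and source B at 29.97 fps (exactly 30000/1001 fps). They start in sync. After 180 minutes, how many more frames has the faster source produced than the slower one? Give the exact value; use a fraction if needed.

324000/1001 frames

180 min = 10800 s.
A emits 30 × 10800 = 324000 frames; B emits 30000/1001 × 10800 = 324000000/1001.
Difference = 324000/1001 frames (≈ 323.6763); B is behind A.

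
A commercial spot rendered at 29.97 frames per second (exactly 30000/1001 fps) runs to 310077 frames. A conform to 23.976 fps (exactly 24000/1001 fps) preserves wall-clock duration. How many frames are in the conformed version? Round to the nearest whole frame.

Frames at target rate = 310077 × (24000/1001) / (30000/1001) = 1240308/5 ≈ 248061.600.
Nearest whole frame: 248062.

248062 frames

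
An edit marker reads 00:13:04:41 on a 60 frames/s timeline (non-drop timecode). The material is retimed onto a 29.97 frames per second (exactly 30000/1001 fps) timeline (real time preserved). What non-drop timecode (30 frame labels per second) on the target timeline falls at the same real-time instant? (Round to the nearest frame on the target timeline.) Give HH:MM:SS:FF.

00:13:03:27

Source frame index: (0×3600 + 13×60 + 4) × 60 + 41 = 47081.
Real time: 47081 / (60) = 47081/60 s.
Target frame: (47081/60) × (30000/1001) = 23540500/1001 ≈ 23516.983 → 23517.
At 30 labels/s: frame 23517 → 00:13:03:27.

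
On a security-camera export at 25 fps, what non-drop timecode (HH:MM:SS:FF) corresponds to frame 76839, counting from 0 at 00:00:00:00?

76839 ÷ 25 = 3073 full seconds, remainder 14 frames.
3073 s = 0 h 51 min 13 s.
Timecode: 00:51:13:14.

00:51:13:14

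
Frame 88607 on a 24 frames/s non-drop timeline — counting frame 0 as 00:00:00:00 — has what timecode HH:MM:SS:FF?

88607 ÷ 24 = 3691 full seconds, remainder 23 frames.
3691 s = 1 h 1 min 31 s.
Timecode: 01:01:31:23.

01:01:31:23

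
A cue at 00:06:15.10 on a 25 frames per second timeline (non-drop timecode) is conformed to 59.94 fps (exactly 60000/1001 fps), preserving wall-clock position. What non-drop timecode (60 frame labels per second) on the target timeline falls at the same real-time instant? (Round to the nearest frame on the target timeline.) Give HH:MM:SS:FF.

00:06:15:01

Source frame index: (0×3600 + 6×60 + 15) × 25 + 10 = 9385.
Real time: 9385 / (25) = 1877/5 s.
Target frame: (1877/5) × (60000/1001) = 22524000/1001 ≈ 22501.499 → 22501.
At 60 labels/s: frame 22501 → 00:06:15:01.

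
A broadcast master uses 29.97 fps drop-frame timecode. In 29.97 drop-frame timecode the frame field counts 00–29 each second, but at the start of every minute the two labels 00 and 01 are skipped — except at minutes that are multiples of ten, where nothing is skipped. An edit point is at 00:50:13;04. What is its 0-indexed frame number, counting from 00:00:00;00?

Complete 10-minute blocks: 5, each 17982 frames → 89910.
Remaining 0 whole minutes in the current block: 0 frames.
Within the current minute: 13 × 30 + 4 = 394. Total = 89910 + 0 + 394 = 90304.

90304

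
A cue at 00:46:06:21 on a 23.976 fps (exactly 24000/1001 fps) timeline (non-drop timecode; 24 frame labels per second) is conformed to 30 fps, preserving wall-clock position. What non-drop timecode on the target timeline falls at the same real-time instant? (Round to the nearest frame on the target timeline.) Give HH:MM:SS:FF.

Source frame index: (0×3600 + 46×60 + 6) × 24 + 21 = 66405.
Real time: 66405 / (24000/1001) = 4431427/1600 s.
Target frame: (4431427/1600) × (30) = 13294281/160 ≈ 83089.256 → 83089.
At 30 labels/s: frame 83089 → 00:46:09:19.

00:46:09:19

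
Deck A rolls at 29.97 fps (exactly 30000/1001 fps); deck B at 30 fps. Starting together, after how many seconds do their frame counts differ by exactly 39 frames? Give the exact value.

1301.3 seconds

The gap grows by |30 − 30000/1001| = 30/1001 frames per second.
Time for a 39-frame gap: 39 ÷ (30/1001) = 1301.3 s.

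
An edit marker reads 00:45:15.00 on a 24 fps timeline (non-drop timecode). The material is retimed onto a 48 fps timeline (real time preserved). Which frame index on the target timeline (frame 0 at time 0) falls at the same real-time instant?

Source frame index: (0×3600 + 45×60 + 15) × 24 + 0 = 65160.
Real time: 65160 / (24) = 2715 s.
Target frame: (2715) × (48) = 130320.

frame 130320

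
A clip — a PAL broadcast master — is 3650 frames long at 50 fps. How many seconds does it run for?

73 seconds

Running time = 3650 / (50) = 73 s.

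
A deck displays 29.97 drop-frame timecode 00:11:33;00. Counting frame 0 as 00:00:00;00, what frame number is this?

Complete 10-minute blocks: 1, each 17982 frames → 17982.
Remaining 1 whole minute in the current block: 1800 + 0 × 1798 = 1800 frames.
Within the current minute: 33 × 30 + 0 − 2 = 988 (labels ;00/;01 skipped at this minute). Total = 17982 + 1800 + 988 = 20770.

20770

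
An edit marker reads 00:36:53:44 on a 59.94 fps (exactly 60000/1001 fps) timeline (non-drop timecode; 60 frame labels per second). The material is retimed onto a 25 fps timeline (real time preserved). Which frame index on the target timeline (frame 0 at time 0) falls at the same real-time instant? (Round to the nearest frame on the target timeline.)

Source frame index: (0×3600 + 36×60 + 53) × 60 + 44 = 132824.
Real time: 132824 / (60000/1001) = 16619603/7500 s.
Target frame: (16619603/7500) × (25) = 16619603/300 ≈ 55398.677 → 55399.

frame 55399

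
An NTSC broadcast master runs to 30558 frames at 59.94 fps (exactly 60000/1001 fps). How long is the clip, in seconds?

509.8093 seconds

Running time = 30558 / (60000/1001) = 509.8093 s.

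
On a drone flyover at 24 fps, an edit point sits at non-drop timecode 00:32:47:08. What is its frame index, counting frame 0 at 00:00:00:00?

Total seconds to the label: (0 × 3600 + 32 × 60 + 47) = 1967.
Frame index = 1967 × 24 + 8 = 47216.

47216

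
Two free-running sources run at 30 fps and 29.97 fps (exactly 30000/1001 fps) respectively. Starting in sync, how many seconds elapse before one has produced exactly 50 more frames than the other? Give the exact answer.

5005/3 seconds

The gap grows by |30000/1001 − 30| = 30/1001 frames per second.
Time for a 50-frame gap: 50 ÷ (30/1001) = 5005/3 s.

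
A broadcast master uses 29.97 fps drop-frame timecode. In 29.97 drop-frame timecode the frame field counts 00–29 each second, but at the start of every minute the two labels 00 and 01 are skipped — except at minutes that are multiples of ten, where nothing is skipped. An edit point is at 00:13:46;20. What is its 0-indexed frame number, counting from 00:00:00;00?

24776

Complete 10-minute blocks: 1, each 17982 frames → 17982.
Remaining 3 whole minutes in the current block: 1800 + 2 × 1798 = 5396 frames.
Within the current minute: 46 × 30 + 20 − 2 = 1398 (labels ;00/;01 skipped at this minute). Total = 17982 + 5396 + 1398 = 24776.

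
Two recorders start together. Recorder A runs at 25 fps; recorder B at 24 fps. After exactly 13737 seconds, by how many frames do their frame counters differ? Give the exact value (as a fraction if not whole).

A emits 25 × 13737 = 343425 frames; B emits 24 × 13737 = 329688.
Difference = 13737 frames; B is behind A.

13737 frames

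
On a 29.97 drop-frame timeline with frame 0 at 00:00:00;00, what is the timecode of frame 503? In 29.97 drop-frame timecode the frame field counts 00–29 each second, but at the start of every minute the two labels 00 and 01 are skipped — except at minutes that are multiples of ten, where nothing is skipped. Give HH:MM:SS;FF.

Ten DF minutes hold 17982 frames, so frame 503 lies in block 0 (frames 0–17981) with 503 frames into that block.
The block's first minute is 1800 frames and the rest 1798 each; 503 frames reaches minute 0, so 0 × 18 + 0 × 2 = 0 labels have been skipped so far.
Adding those back, label number 503 + 0 = 503 at 30 labels/s is 16 s + 23 f = 0 h 0 min 16 s frame 23, i.e. 00:00:16;23.

00:00:16;23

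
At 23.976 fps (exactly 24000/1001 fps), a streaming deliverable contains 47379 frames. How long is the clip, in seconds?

1976.099125 seconds

Running time = 47379 / (24000/1001) = 1976.099125 s.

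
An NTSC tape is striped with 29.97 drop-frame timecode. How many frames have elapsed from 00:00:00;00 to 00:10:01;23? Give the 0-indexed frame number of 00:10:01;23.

18035

As if non-drop at 30 labels/s: (0 × 3600 + 10 × 60 + 1) × 30 + 23 = 18053.
Minute boundaries passed: 10; those not divisible by 10: 10 − 1 = 9; dropped labels = 2 × 9 = 18.
Actual frame index = 18053 − 18 = 18035.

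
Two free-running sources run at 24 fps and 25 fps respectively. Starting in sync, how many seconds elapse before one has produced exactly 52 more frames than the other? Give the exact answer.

The gap grows by |25 − 24| = 1 frame per second.
Time for a 52-frame gap: 52 ÷ (1) = 52 s.

52 seconds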